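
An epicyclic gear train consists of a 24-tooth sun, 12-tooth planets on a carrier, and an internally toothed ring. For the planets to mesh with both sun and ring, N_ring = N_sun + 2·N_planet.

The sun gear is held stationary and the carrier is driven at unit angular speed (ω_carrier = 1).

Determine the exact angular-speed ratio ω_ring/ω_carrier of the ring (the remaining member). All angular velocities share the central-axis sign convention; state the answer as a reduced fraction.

3/2

N_ring = 24 + 2·12 = 48
24(ω_s−ω_c) = −48(ω_r−ω_c),  ω_s=0, ω_c=1
ω_r = 1 − (24/48)(0−1) = 3/2
ω_r/ω_c = 3/2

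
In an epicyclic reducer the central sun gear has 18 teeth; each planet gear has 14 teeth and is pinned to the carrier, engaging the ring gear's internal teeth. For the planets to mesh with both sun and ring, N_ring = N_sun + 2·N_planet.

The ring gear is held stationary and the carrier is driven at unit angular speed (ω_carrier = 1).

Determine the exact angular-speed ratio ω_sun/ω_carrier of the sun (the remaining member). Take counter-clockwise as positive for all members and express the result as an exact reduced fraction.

32/9

N_ring = 18 + 2·14 = 46
18(ω_s−ω_c) = −46(ω_r−ω_c),  ω_r=0, ω_c=1
ω_s = 1 − (46/18)(0−1) = 32/9
ω_s/ω_c = 32/9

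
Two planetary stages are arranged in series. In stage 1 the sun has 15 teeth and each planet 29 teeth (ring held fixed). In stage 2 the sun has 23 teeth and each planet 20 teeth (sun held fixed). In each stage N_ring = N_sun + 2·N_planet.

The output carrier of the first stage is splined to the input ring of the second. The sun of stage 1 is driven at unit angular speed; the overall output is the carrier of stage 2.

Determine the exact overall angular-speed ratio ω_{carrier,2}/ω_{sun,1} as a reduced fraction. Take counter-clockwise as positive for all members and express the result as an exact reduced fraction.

Stage 1: N_ring = 15 + 2·29 = 73
Stage 1: 15(ω_s−ω_c) = −73(ω_r−ω_c),  ω_r=0, ω_s=1
Stage 1: 15(1−ω_c) = −73(0−ω_c)  ⇒  88ω_c = 15  ⇒  ω_c = 15/88
  ⇒ ω_c¹/ω_s¹ = 15/88
Stage 2: N_ring = 23 + 2·20 = 63
Stage 2: 23(ω_s−ω_c) = −63(ω_r−ω_c),  ω_s=0, ω_r=1
Stage 2: 23(0−ω_c) = −63(1−ω_c)  ⇒  86ω_c = 63  ⇒  ω_c = 63/86
  ⇒ ω_c²/ω_r² = 63/86
Coupling ω_r² = ω_c¹ ⇒ overall = 15/88 × 63/86 = 945/7568

945/7568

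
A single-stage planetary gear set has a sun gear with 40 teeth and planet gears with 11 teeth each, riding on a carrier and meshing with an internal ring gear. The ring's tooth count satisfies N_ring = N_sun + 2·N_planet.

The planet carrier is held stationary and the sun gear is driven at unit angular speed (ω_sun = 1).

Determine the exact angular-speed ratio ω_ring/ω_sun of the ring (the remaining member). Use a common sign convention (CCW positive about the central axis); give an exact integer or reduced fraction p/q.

N_ring = 40 + 2·11 = 62
40(ω_s−ω_c) = −62(ω_r−ω_c),  ω_c=0, ω_s=1
ω_r = 0 − (40/62)(1−0) = -20/31
ω_r/ω_s = -20/31

-20/31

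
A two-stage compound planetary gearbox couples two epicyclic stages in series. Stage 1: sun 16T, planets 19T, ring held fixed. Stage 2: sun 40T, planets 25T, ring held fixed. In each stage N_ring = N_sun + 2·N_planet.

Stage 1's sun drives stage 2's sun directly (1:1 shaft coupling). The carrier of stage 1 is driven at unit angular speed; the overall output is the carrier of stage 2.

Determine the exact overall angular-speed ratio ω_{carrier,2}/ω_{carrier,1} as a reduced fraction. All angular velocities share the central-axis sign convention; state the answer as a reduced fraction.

Stage 1: N_ring = 16 + 2·19 = 54
Stage 1: 16(ω_s−ω_c) = −54(ω_r−ω_c),  ω_r=0, ω_c=1
Stage 1: ω_s = 1 − (54/16)(0−1) = 35/8
  ⇒ ω_s¹/ω_c¹ = 35/8
Stage 2: N_ring = 40 + 2·25 = 90
Stage 2: 40(ω_s−ω_c) = −90(ω_r−ω_c),  ω_r=0, ω_s=1
Stage 2: 40(1−ω_c) = −90(0−ω_c)  ⇒  130ω_c = 40  ⇒  ω_c = 4/13
  ⇒ ω_c²/ω_s² = 4/13
Coupling ω_s² = ω_s¹ ⇒ overall = 35/8 × 4/13 = 35/26

35/26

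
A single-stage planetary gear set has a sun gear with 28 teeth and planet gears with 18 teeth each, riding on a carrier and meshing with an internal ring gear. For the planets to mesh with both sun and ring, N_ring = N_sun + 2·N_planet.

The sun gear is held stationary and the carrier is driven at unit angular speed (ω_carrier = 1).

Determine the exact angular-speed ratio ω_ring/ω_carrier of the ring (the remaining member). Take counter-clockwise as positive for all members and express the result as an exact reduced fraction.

N_ring = 28 + 2·18 = 64
28(ω_s−ω_c) = −64(ω_r−ω_c),  ω_s=0, ω_c=1
ω_r = 1 − (28/64)(0−1) = 23/16
ω_r/ω_c = 23/16

23/16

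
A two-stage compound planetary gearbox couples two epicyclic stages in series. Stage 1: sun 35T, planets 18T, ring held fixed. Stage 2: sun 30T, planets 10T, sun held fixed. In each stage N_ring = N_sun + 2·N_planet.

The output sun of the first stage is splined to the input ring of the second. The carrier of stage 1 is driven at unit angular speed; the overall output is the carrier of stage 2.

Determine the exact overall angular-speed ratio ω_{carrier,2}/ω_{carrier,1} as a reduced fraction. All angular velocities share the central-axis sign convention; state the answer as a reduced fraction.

Stage 1: N_ring = 35 + 2·18 = 71
Stage 1: 35(ω_s−ω_c) = −71(ω_r−ω_c),  ω_r=0, ω_c=1
Stage 1: ω_s = 1 − (71/35)(0−1) = 106/35
  ⇒ ω_s¹/ω_c¹ = 106/35
Stage 2: N_ring = 30 + 2·10 = 50
Stage 2: 30(ω_s−ω_c) = −50(ω_r−ω_c),  ω_s=0, ω_r=1
Stage 2: 30(0−ω_c) = −50(1−ω_c)  ⇒  80ω_c = 50  ⇒  ω_c = 5/8
  ⇒ ω_c²/ω_r² = 5/8
Coupling ω_r² = ω_s¹ ⇒ overall = 106/35 × 5/8 = 53/28

53/28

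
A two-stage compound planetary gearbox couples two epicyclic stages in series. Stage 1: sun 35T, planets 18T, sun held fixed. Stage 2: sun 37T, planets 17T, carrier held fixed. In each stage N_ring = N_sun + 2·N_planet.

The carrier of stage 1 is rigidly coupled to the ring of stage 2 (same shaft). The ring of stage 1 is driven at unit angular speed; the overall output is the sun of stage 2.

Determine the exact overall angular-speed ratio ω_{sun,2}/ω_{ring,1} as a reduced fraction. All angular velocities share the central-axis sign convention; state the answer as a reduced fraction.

Stage 1: N_ring = 35 + 2·18 = 71
Stage 1: 35(ω_s−ω_c) = −71(ω_r−ω_c),  ω_s=0, ω_r=1
Stage 1: 35(0−ω_c) = −71(1−ω_c)  ⇒  106ω_c = 71  ⇒  ω_c = 71/106
  ⇒ ω_c¹/ω_r¹ = 71/106
Stage 2: N_ring = 37 + 2·17 = 71
Stage 2: 37(ω_s−ω_c) = −71(ω_r−ω_c),  ω_c=0, ω_r=1
Stage 2: ω_s = 0 − (71/37)(1−0) = -71/37
  ⇒ ω_s²/ω_r² = -71/37
Coupling ω_r² = ω_c¹ ⇒ overall = 71/106 × -71/37 = -5041/3922

-5041/3922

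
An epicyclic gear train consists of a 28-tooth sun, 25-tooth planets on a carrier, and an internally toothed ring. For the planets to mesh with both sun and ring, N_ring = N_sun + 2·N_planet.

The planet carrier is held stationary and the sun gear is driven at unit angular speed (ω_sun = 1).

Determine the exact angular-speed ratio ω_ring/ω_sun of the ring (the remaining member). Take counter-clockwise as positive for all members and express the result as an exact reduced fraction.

N_ring = 28 + 2·25 = 78
28(ω_s−ω_c) = −78(ω_r−ω_c),  ω_c=0, ω_s=1
ω_r = 0 − (28/78)(1−0) = -14/39
ω_r/ω_s = -14/39

-14/39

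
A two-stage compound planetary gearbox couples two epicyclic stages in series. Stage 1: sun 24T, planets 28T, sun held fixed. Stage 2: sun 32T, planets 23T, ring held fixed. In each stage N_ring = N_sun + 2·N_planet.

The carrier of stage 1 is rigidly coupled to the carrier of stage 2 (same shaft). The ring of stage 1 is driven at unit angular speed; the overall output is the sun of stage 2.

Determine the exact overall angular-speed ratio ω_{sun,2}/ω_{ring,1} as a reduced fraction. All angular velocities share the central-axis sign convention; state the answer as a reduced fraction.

Stage 1: N_ring = 24 + 2·28 = 80
Stage 1: 24(ω_s−ω_c) = −80(ω_r−ω_c),  ω_s=0, ω_r=1
Stage 1: 24(0−ω_c) = −80(1−ω_c)  ⇒  104ω_c = 80  ⇒  ω_c = 10/13
  ⇒ ω_c¹/ω_r¹ = 10/13
Stage 2: N_ring = 32 + 2·23 = 78
Stage 2: 32(ω_s−ω_c) = −78(ω_r−ω_c),  ω_r=0, ω_c=1
Stage 2: ω_s = 1 − (78/32)(0−1) = 55/16
  ⇒ ω_s²/ω_c² = 55/16
Coupling ω_c² = ω_c¹ ⇒ overall = 10/13 × 55/16 = 275/104

275/104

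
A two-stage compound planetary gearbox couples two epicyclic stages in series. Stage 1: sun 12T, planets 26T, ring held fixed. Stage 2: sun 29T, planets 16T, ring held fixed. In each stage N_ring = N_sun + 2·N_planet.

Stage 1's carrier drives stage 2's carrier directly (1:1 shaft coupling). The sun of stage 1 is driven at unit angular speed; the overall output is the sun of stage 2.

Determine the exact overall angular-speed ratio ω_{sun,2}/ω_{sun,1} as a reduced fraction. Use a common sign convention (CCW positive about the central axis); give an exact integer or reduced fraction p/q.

Stage 1: N_ring = 12 + 2·26 = 64
Stage 1: 12(ω_s−ω_c) = −64(ω_r−ω_c),  ω_r=0, ω_s=1
Stage 1: 12(1−ω_c) = −64(0−ω_c)  ⇒  76ω_c = 12  ⇒  ω_c = 3/19
  ⇒ ω_c¹/ω_s¹ = 3/19
Stage 2: N_ring = 29 + 2·16 = 61
Stage 2: 29(ω_s−ω_c) = −61(ω_r−ω_c),  ω_r=0, ω_c=1
Stage 2: ω_s = 1 − (61/29)(0−1) = 90/29
  ⇒ ω_s²/ω_c² = 90/29
Coupling ω_c² = ω_c¹ ⇒ overall = 3/19 × 90/29 = 270/551

270/551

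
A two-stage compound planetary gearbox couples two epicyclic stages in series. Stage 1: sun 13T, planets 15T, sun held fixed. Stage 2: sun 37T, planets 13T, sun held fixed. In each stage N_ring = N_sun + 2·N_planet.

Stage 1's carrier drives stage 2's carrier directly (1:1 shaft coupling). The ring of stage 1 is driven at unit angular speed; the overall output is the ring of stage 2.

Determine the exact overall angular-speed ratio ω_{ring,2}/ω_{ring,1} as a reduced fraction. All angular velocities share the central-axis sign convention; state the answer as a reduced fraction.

1075/882

Stage 1: N_ring = 13 + 2·15 = 43
Stage 1: 13(ω_s−ω_c) = −43(ω_r−ω_c),  ω_s=0, ω_r=1
Stage 1: 13(0−ω_c) = −43(1−ω_c)  ⇒  56ω_c = 43  ⇒  ω_c = 43/56
  ⇒ ω_c¹/ω_r¹ = 43/56
Stage 2: N_ring = 37 + 2·13 = 63
Stage 2: 37(ω_s−ω_c) = −63(ω_r−ω_c),  ω_s=0, ω_c=1
Stage 2: ω_r = 1 − (37/63)(0−1) = 100/63
  ⇒ ω_r²/ω_c² = 100/63
Coupling ω_c² = ω_c¹ ⇒ overall = 43/56 × 100/63 = 1075/882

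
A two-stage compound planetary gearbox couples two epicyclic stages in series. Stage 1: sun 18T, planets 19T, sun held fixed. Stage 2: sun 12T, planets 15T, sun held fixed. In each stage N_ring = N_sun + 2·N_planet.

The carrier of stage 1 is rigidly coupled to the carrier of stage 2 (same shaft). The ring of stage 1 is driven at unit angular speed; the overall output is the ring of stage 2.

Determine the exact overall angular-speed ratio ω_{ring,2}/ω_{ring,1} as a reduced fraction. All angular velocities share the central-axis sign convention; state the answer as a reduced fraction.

36/37

Stage 1: N_ring = 18 + 2·19 = 56
Stage 1: 18(ω_s−ω_c) = −56(ω_r−ω_c),  ω_s=0, ω_r=1
Stage 1: 18(0−ω_c) = −56(1−ω_c)  ⇒  74ω_c = 56  ⇒  ω_c = 28/37
  ⇒ ω_c¹/ω_r¹ = 28/37
Stage 2: N_ring = 12 + 2·15 = 42
Stage 2: 12(ω_s−ω_c) = −42(ω_r−ω_c),  ω_s=0, ω_c=1
Stage 2: ω_r = 1 − (12/42)(0−1) = 9/7
  ⇒ ω_r²/ω_c² = 9/7
Coupling ω_c² = ω_c¹ ⇒ overall = 28/37 × 9/7 = 36/37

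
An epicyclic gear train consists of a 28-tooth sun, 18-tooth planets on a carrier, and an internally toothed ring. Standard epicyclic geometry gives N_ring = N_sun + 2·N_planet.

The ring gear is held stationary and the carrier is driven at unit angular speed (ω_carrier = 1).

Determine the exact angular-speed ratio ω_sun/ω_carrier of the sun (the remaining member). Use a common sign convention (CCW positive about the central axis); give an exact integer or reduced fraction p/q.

23/7

N_ring = 28 + 2·18 = 64
28(ω_s−ω_c) = −64(ω_r−ω_c),  ω_r=0, ω_c=1
ω_s = 1 − (64/28)(0−1) = 23/7
ω_s/ω_c = 23/7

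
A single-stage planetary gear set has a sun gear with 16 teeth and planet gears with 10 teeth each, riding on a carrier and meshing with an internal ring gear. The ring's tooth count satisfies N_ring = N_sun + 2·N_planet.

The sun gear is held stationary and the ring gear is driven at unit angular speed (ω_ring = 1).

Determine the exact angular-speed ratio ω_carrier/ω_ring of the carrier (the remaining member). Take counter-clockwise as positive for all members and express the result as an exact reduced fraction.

N_ring = 16 + 2·10 = 36
16(ω_s−ω_c) = −36(ω_r−ω_c),  ω_s=0, ω_r=1
16(0−ω_c) = −36(1−ω_c)  ⇒  52ω_c = 36  ⇒  ω_c = 9/13
ω_c/ω_r = 9/13

9/13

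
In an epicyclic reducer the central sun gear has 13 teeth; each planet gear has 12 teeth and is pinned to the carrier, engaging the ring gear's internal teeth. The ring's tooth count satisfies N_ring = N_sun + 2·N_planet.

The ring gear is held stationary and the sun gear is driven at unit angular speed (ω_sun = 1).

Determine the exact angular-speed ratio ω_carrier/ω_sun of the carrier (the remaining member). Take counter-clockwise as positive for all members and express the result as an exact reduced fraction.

N_ring = 13 + 2·12 = 37
13(ω_s−ω_c) = −37(ω_r−ω_c),  ω_r=0, ω_s=1
13(1−ω_c) = −37(0−ω_c)  ⇒  50ω_c = 13  ⇒  ω_c = 13/50
ω_c/ω_s = 13/50

13/50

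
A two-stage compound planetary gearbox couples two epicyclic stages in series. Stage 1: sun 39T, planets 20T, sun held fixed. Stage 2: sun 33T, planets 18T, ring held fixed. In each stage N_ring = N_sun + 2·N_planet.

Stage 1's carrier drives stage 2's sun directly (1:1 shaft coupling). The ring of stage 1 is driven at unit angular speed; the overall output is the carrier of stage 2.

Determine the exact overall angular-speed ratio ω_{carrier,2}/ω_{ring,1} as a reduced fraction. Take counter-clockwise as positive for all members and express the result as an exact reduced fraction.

Stage 1: N_ring = 39 + 2·20 = 79
Stage 1: 39(ω_s−ω_c) = −79(ω_r−ω_c),  ω_s=0, ω_r=1
Stage 1: 39(0−ω_c) = −79(1−ω_c)  ⇒  118ω_c = 79  ⇒  ω_c = 79/118
  ⇒ ω_c¹/ω_r¹ = 79/118
Stage 2: N_ring = 33 + 2·18 = 69
Stage 2: 33(ω_s−ω_c) = −69(ω_r−ω_c),  ω_r=0, ω_s=1
Stage 2: 33(1−ω_c) = −69(0−ω_c)  ⇒  102ω_c = 33  ⇒  ω_c = 11/34
  ⇒ ω_c²/ω_s² = 11/34
Coupling ω_s² = ω_c¹ ⇒ overall = 79/118 × 11/34 = 869/4012

869/4012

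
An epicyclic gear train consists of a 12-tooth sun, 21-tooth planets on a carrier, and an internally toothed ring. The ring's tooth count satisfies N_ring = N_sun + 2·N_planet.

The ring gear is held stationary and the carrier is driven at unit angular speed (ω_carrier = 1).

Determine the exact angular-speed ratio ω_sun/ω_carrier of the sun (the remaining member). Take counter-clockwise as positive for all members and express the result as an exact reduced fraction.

N_ring = 12 + 2·21 = 54
12(ω_s−ω_c) = −54(ω_r−ω_c),  ω_r=0, ω_c=1
ω_s = 1 − (54/12)(0−1) = 11/2
ω_s/ω_c = 11/2

11/2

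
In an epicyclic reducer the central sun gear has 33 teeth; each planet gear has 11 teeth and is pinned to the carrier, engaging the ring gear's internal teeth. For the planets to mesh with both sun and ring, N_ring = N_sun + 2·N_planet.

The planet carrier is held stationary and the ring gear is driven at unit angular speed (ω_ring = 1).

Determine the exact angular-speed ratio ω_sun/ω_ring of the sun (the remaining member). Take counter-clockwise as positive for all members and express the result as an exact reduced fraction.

N_ring = 33 + 2·11 = 55
33(ω_s−ω_c) = −55(ω_r−ω_c),  ω_c=0, ω_r=1
ω_s = 0 − (55/33)(1−0) = -5/3
ω_s/ω_r = -5/3

-5/3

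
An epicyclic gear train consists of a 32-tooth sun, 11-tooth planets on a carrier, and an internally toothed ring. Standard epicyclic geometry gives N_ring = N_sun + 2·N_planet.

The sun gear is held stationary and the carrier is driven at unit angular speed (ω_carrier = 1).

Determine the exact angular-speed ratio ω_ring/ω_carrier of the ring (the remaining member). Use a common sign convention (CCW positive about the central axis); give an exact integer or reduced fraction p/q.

43/27

N_ring = 32 + 2·11 = 54
32(ω_s−ω_c) = −54(ω_r−ω_c),  ω_s=0, ω_c=1
ω_r = 1 − (32/54)(0−1) = 43/27
ω_r/ω_c = 43/27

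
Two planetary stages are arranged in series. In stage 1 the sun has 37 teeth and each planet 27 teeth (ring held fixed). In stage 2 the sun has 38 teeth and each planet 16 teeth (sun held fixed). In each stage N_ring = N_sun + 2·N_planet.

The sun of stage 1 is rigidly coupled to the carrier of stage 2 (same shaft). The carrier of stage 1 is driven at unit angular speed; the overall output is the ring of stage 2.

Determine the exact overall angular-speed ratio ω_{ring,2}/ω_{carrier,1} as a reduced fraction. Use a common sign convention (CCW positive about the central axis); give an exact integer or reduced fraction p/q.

6912/1295

Stage 1: N_ring = 37 + 2·27 = 91
Stage 1: 37(ω_s−ω_c) = −91(ω_r−ω_c),  ω_r=0, ω_c=1
Stage 1: ω_s = 1 − (91/37)(0−1) = 128/37
  ⇒ ω_s¹/ω_c¹ = 128/37
Stage 2: N_ring = 38 + 2·16 = 70
Stage 2: 38(ω_s−ω_c) = −70(ω_r−ω_c),  ω_s=0, ω_c=1
Stage 2: ω_r = 1 − (38/70)(0−1) = 54/35
  ⇒ ω_r²/ω_c² = 54/35
Coupling ω_c² = ω_s¹ ⇒ overall = 128/37 × 54/35 = 6912/1295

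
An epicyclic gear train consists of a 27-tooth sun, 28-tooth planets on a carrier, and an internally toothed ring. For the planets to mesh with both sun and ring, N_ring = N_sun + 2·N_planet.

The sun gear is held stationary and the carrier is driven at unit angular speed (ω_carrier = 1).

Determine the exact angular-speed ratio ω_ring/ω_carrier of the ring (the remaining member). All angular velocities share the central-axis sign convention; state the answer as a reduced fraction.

110/83

N_ring = 27 + 2·28 = 83
27(ω_s−ω_c) = −83(ω_r−ω_c),  ω_s=0, ω_c=1
ω_r = 1 − (27/83)(0−1) = 110/83
ω_r/ω_c = 110/83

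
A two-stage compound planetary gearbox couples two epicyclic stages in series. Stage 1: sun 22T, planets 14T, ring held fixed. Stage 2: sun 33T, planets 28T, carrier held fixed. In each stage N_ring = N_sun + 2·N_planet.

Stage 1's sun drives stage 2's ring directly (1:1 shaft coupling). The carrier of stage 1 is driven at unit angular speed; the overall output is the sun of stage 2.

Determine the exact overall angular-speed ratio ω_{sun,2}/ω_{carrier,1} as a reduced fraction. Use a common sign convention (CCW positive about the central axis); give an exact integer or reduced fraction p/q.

Stage 1: N_ring = 22 + 2·14 = 50
Stage 1: 22(ω_s−ω_c) = −50(ω_r−ω_c),  ω_r=0, ω_c=1
Stage 1: ω_s = 1 − (50/22)(0−1) = 36/11
  ⇒ ω_s¹/ω_c¹ = 36/11
Stage 2: N_ring = 33 + 2·28 = 89
Stage 2: 33(ω_s−ω_c) = −89(ω_r−ω_c),  ω_c=0, ω_r=1
Stage 2: ω_s = 0 − (89/33)(1−0) = -89/33
  ⇒ ω_s²/ω_r² = -89/33
Coupling ω_r² = ω_s¹ ⇒ overall = 36/11 × -89/33 = -1068/121

-1068/121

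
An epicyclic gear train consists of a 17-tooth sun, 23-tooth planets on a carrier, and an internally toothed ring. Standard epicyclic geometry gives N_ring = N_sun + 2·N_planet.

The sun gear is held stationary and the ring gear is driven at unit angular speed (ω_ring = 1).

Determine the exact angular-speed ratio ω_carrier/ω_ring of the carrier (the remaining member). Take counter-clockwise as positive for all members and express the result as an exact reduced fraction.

N_ring = 17 + 2·23 = 63
17(ω_s−ω_c) = −63(ω_r−ω_c),  ω_s=0, ω_r=1
17(0−ω_c) = −63(1−ω_c)  ⇒  80ω_c = 63  ⇒  ω_c = 63/80
ω_c/ω_r = 63/80

63/80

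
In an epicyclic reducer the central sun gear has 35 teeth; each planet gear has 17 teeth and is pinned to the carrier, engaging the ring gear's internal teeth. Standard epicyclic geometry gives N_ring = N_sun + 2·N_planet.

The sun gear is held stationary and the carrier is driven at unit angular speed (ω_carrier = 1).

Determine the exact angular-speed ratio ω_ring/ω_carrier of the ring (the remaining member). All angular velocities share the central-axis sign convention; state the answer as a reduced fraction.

104/69

N_ring = 35 + 2·17 = 69
35(ω_s−ω_c) = −69(ω_r−ω_c),  ω_s=0, ω_c=1
ω_r = 1 − (35/69)(0−1) = 104/69
ω_r/ω_c = 104/69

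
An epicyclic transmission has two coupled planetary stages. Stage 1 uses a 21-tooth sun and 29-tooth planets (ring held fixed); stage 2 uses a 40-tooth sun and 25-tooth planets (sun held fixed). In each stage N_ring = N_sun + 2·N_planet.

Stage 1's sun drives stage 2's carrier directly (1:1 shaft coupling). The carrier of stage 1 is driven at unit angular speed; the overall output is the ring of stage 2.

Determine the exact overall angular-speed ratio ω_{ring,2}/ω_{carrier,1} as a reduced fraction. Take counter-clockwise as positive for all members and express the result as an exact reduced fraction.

Stage 1: N_ring = 21 + 2·29 = 79
Stage 1: 21(ω_s−ω_c) = −79(ω_r−ω_c),  ω_r=0, ω_c=1
Stage 1: ω_s = 1 − (79/21)(0−1) = 100/21
  ⇒ ω_s¹/ω_c¹ = 100/21
Stage 2: N_ring = 40 + 2·25 = 90
Stage 2: 40(ω_s−ω_c) = −90(ω_r−ω_c),  ω_s=0, ω_c=1
Stage 2: ω_r = 1 − (40/90)(0−1) = 13/9
  ⇒ ω_r²/ω_c² = 13/9
Coupling ω_c² = ω_s¹ ⇒ overall = 100/21 × 13/9 = 1300/189

1300/189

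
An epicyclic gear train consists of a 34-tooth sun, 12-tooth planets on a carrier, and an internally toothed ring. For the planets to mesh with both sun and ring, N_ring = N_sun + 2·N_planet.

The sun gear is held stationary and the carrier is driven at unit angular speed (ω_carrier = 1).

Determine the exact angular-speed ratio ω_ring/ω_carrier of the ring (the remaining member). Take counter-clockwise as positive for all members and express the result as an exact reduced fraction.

N_ring = 34 + 2·12 = 58
34(ω_s−ω_c) = −58(ω_r−ω_c),  ω_s=0, ω_c=1
ω_r = 1 − (34/58)(0−1) = 46/29
ω_r/ω_c = 46/29

46/29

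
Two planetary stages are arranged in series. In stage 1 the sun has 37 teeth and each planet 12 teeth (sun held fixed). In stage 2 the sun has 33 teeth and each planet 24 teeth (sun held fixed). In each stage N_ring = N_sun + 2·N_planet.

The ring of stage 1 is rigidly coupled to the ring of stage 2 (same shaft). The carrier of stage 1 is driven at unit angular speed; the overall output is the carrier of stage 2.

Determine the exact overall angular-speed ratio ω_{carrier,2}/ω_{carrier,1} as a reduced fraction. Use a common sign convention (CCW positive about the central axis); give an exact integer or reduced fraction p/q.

1323/1159

Stage 1: N_ring = 37 + 2·12 = 61
Stage 1: 37(ω_s−ω_c) = −61(ω_r−ω_c),  ω_s=0, ω_c=1
Stage 1: ω_r = 1 − (37/61)(0−1) = 98/61
  ⇒ ω_r¹/ω_c¹ = 98/61
Stage 2: N_ring = 33 + 2·24 = 81
Stage 2: 33(ω_s−ω_c) = −81(ω_r−ω_c),  ω_s=0, ω_r=1
Stage 2: 33(0−ω_c) = −81(1−ω_c)  ⇒  114ω_c = 81  ⇒  ω_c = 27/38
  ⇒ ω_c²/ω_r² = 27/38
Coupling ω_r² = ω_r¹ ⇒ overall = 98/61 × 27/38 = 1323/1159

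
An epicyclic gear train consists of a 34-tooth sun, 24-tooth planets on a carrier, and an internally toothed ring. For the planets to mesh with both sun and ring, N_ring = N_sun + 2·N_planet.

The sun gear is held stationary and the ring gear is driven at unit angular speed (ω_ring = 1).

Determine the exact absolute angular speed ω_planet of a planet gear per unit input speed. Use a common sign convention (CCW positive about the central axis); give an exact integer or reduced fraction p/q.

N_ring = 34 + 2·24 = 82
34(ω_s−ω_c) = −82(ω_r−ω_c),  ω_s=0, ω_r=1
34(0−ω_c) = −82(1−ω_c)  ⇒  116ω_c = 82  ⇒  ω_c = 41/58
sun–planet: 34·(0−41/58) = −24·(ω_p−ω_c)  ⇒  ω_p−ω_c = −(34/24)·(-41/58) = 697/696
ω_p = 41/58 + 697/696 = 41/24

41/24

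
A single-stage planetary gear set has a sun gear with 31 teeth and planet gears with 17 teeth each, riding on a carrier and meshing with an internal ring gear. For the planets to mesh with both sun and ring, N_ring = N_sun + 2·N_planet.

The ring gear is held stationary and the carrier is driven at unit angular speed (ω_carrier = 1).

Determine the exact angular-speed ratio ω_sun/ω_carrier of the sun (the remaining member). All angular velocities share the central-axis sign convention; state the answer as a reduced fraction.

96/31

N_ring = 31 + 2·17 = 65
31(ω_s−ω_c) = −65(ω_r−ω_c),  ω_r=0, ω_c=1
ω_s = 1 − (65/31)(0−1) = 96/31
ω_s/ω_c = 96/31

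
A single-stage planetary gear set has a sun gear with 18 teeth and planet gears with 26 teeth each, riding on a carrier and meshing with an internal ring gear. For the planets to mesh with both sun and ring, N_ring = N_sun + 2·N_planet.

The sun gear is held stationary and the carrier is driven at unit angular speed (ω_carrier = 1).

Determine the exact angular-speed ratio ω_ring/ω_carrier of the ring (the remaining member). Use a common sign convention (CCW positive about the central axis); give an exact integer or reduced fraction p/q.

44/35

N_ring = 18 + 2·26 = 70
18(ω_s−ω_c) = −70(ω_r−ω_c),  ω_s=0, ω_c=1
ω_r = 1 − (18/70)(0−1) = 44/35
ω_r/ω_c = 44/35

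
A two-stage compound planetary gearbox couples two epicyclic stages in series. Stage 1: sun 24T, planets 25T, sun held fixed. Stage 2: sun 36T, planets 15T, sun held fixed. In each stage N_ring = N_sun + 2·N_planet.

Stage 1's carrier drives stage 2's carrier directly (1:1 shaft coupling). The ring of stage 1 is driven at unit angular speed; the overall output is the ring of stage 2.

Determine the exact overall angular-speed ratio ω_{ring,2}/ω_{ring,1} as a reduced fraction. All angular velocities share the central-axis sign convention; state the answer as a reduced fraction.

629/539

Stage 1: N_ring = 24 + 2·25 = 74
Stage 1: 24(ω_s−ω_c) = −74(ω_r−ω_c),  ω_s=0, ω_r=1
Stage 1: 24(0−ω_c) = −74(1−ω_c)  ⇒  98ω_c = 74  ⇒  ω_c = 37/49
  ⇒ ω_c¹/ω_r¹ = 37/49
Stage 2: N_ring = 36 + 2·15 = 66
Stage 2: 36(ω_s−ω_c) = −66(ω_r−ω_c),  ω_s=0, ω_c=1
Stage 2: ω_r = 1 − (36/66)(0−1) = 17/11
  ⇒ ω_r²/ω_c² = 17/11
Coupling ω_c² = ω_c¹ ⇒ overall = 37/49 × 17/11 = 629/539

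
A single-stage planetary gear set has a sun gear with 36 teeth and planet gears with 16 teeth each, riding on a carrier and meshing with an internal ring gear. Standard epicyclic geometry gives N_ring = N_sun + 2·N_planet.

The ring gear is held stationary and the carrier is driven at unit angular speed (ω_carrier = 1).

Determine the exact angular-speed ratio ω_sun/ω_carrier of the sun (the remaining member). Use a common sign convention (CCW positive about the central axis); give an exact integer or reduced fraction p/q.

N_ring = 36 + 2·16 = 68
36(ω_s−ω_c) = −68(ω_r−ω_c),  ω_r=0, ω_c=1
ω_s = 1 − (68/36)(0−1) = 26/9
ω_s/ω_c = 26/9

26/9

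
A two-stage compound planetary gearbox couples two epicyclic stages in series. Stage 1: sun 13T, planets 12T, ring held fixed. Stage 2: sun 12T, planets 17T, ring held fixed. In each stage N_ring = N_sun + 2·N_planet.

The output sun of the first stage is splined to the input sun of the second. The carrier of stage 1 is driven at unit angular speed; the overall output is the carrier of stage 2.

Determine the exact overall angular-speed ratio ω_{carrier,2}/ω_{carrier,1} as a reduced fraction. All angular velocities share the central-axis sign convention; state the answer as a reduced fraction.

Stage 1: N_ring = 13 + 2·12 = 37
Stage 1: 13(ω_s−ω_c) = −37(ω_r−ω_c),  ω_r=0, ω_c=1
Stage 1: ω_s = 1 − (37/13)(0−1) = 50/13
  ⇒ ω_s¹/ω_c¹ = 50/13
Stage 2: N_ring = 12 + 2·17 = 46
Stage 2: 12(ω_s−ω_c) = −46(ω_r−ω_c),  ω_r=0, ω_s=1
Stage 2: 12(1−ω_c) = −46(0−ω_c)  ⇒  58ω_c = 12  ⇒  ω_c = 6/29
  ⇒ ω_c²/ω_s² = 6/29
Coupling ω_s² = ω_s¹ ⇒ overall = 50/13 × 6/29 = 300/377

300/377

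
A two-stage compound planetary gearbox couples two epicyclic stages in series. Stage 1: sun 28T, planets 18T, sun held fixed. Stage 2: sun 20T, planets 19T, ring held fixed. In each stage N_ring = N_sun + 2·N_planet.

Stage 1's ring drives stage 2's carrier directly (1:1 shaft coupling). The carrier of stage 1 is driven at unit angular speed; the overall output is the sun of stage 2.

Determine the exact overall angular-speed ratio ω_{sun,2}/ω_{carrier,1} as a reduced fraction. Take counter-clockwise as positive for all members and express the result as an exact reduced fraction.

Stage 1: N_ring = 28 + 2·18 = 64
Stage 1: 28(ω_s−ω_c) = −64(ω_r−ω_c),  ω_s=0, ω_c=1
Stage 1: ω_r = 1 − (28/64)(0−1) = 23/16
  ⇒ ω_r¹/ω_c¹ = 23/16
Stage 2: N_ring = 20 + 2·19 = 58
Stage 2: 20(ω_s−ω_c) = −58(ω_r−ω_c),  ω_r=0, ω_c=1
Stage 2: ω_s = 1 − (58/20)(0−1) = 39/10
  ⇒ ω_s²/ω_c² = 39/10
Coupling ω_c² = ω_r¹ ⇒ overall = 23/16 × 39/10 = 897/160

897/160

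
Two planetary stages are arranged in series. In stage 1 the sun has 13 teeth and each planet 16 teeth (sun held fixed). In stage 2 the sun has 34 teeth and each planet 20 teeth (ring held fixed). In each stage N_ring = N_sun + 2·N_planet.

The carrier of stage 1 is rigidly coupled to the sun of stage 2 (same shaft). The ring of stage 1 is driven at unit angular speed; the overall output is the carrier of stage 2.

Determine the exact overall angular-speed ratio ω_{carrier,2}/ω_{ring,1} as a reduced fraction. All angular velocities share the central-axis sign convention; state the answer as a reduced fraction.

85/348

Stage 1: N_ring = 13 + 2·16 = 45
Stage 1: 13(ω_s−ω_c) = −45(ω_r−ω_c),  ω_s=0, ω_r=1
Stage 1: 13(0−ω_c) = −45(1−ω_c)  ⇒  58ω_c = 45  ⇒  ω_c = 45/58
  ⇒ ω_c¹/ω_r¹ = 45/58
Stage 2: N_ring = 34 + 2·20 = 74
Stage 2: 34(ω_s−ω_c) = −74(ω_r−ω_c),  ω_r=0, ω_s=1
Stage 2: 34(1−ω_c) = −74(0−ω_c)  ⇒  108ω_c = 34  ⇒  ω_c = 17/54
  ⇒ ω_c²/ω_s² = 17/54
Coupling ω_s² = ω_c¹ ⇒ overall = 45/58 × 17/54 = 85/348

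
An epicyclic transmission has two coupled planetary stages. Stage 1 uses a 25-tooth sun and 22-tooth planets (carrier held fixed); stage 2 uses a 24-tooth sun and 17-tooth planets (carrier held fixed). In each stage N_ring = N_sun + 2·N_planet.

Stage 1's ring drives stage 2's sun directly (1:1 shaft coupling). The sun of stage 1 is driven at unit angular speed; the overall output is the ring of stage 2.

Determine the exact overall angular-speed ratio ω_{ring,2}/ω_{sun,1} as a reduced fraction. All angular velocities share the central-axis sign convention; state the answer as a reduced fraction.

100/667

Stage 1: N_ring = 25 + 2·22 = 69
Stage 1: 25(ω_s−ω_c) = −69(ω_r−ω_c),  ω_c=0, ω_s=1
Stage 1: ω_r = 0 − (25/69)(1−0) = -25/69
  ⇒ ω_r¹/ω_s¹ = -25/69
Stage 2: N_ring = 24 + 2·17 = 58
Stage 2: 24(ω_s−ω_c) = −58(ω_r−ω_c),  ω_c=0, ω_s=1
Stage 2: ω_r = 0 − (24/58)(1−0) = -12/29
  ⇒ ω_r²/ω_s² = -12/29
Coupling ω_s² = ω_r¹ ⇒ overall = -25/69 × -12/29 = 100/667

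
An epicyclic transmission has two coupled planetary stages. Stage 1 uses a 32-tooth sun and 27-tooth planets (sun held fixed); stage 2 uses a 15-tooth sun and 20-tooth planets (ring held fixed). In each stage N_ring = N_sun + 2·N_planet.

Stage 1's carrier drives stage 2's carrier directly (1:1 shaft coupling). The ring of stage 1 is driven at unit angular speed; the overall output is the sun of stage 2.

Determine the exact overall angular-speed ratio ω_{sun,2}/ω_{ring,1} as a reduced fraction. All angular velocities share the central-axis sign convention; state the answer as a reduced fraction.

Stage 1: N_ring = 32 + 2·27 = 86
Stage 1: 32(ω_s−ω_c) = −86(ω_r−ω_c),  ω_s=0, ω_r=1
Stage 1: 32(0−ω_c) = −86(1−ω_c)  ⇒  118ω_c = 86  ⇒  ω_c = 43/59
  ⇒ ω_c¹/ω_r¹ = 43/59
Stage 2: N_ring = 15 + 2·20 = 55
Stage 2: 15(ω_s−ω_c) = −55(ω_r−ω_c),  ω_r=0, ω_c=1
Stage 2: ω_s = 1 − (55/15)(0−1) = 14/3
  ⇒ ω_s²/ω_c² = 14/3
Coupling ω_c² = ω_c¹ ⇒ overall = 43/59 × 14/3 = 602/177

602/177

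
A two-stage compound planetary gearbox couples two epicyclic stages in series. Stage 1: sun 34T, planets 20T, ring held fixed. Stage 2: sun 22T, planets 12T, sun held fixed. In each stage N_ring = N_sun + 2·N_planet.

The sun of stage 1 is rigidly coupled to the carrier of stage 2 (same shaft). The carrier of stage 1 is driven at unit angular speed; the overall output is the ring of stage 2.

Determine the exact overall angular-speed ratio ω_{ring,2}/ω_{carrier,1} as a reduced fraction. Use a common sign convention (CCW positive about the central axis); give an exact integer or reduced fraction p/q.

Stage 1: N_ring = 34 + 2·20 = 74
Stage 1: 34(ω_s−ω_c) = −74(ω_r−ω_c),  ω_r=0, ω_c=1
Stage 1: ω_s = 1 − (74/34)(0−1) = 54/17
  ⇒ ω_s¹/ω_c¹ = 54/17
Stage 2: N_ring = 22 + 2·12 = 46
Stage 2: 22(ω_s−ω_c) = −46(ω_r−ω_c),  ω_s=0, ω_c=1
Stage 2: ω_r = 1 − (22/46)(0−1) = 34/23
  ⇒ ω_r²/ω_c² = 34/23
Coupling ω_c² = ω_s¹ ⇒ overall = 54/17 × 34/23 = 108/23

108/23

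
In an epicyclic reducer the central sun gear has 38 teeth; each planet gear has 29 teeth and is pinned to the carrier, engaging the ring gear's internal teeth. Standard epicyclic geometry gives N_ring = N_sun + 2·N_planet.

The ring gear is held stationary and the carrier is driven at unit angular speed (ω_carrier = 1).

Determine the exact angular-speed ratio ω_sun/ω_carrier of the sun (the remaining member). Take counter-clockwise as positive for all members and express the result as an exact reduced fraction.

N_ring = 38 + 2·29 = 96
38(ω_s−ω_c) = −96(ω_r−ω_c),  ω_r=0, ω_c=1
ω_s = 1 − (96/38)(0−1) = 67/19
ω_s/ω_c = 67/19

67/19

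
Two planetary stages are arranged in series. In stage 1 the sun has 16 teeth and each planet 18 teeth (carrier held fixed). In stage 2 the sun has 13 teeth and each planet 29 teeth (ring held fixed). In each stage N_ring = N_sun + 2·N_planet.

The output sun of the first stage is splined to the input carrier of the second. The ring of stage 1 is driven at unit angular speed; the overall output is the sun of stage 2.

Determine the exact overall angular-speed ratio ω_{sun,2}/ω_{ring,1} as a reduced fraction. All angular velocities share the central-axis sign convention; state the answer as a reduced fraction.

Stage 1: N_ring = 16 + 2·18 = 52
Stage 1: 16(ω_s−ω_c) = −52(ω_r−ω_c),  ω_c=0, ω_r=1
Stage 1: ω_s = 0 − (52/16)(1−0) = -13/4
  ⇒ ω_s¹/ω_r¹ = -13/4
Stage 2: N_ring = 13 + 2·29 = 71
Stage 2: 13(ω_s−ω_c) = −71(ω_r−ω_c),  ω_r=0, ω_c=1
Stage 2: ω_s = 1 − (71/13)(0−1) = 84/13
  ⇒ ω_s²/ω_c² = 84/13
Coupling ω_c² = ω_s¹ ⇒ overall = -13/4 × 84/13 = -21

-21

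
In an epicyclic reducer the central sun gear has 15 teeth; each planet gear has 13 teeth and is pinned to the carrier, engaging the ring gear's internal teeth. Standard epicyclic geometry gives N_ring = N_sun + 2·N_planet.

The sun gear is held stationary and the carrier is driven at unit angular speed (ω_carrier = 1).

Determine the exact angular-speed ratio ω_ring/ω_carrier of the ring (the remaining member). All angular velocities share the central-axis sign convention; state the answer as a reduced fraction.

56/41

N_ring = 15 + 2·13 = 41
15(ω_s−ω_c) = −41(ω_r−ω_c),  ω_s=0, ω_c=1
ω_r = 1 − (15/41)(0−1) = 56/41
ω_r/ω_c = 56/41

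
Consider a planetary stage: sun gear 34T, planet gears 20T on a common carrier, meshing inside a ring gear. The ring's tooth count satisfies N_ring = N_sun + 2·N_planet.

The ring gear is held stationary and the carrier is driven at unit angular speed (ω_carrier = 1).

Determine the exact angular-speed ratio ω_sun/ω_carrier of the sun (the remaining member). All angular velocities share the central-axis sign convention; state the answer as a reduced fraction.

N_ring = 34 + 2·20 = 74
34(ω_s−ω_c) = −74(ω_r−ω_c),  ω_r=0, ω_c=1
ω_s = 1 − (74/34)(0−1) = 54/17
ω_s/ω_c = 54/17

54/17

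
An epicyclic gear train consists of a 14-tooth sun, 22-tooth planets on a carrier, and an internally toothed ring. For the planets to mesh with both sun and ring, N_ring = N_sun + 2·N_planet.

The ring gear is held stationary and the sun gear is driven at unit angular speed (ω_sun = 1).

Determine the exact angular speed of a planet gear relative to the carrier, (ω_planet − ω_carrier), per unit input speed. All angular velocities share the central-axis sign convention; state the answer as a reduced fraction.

N_ring = 14 + 2·22 = 58
14(ω_s−ω_c) = −58(ω_r−ω_c),  ω_r=0, ω_s=1
14(1−ω_c) = −58(0−ω_c)  ⇒  72ω_c = 14  ⇒  ω_c = 7/36
sun–planet: 14·(1−7/36) = −22·(ω_p−ω_c)  ⇒  ω_p−ω_c = −(14/22)·(29/36) = -203/396

-203/396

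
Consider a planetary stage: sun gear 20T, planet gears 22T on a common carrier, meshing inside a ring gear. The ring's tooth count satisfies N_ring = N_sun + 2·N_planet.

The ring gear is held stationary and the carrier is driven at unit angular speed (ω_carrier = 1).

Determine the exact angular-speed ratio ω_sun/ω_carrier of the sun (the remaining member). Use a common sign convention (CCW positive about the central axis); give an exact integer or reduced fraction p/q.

N_ring = 20 + 2·22 = 64
20(ω_s−ω_c) = −64(ω_r−ω_c),  ω_r=0, ω_c=1
ω_s = 1 − (64/20)(0−1) = 21/5
ω_s/ω_c = 21/5

21/5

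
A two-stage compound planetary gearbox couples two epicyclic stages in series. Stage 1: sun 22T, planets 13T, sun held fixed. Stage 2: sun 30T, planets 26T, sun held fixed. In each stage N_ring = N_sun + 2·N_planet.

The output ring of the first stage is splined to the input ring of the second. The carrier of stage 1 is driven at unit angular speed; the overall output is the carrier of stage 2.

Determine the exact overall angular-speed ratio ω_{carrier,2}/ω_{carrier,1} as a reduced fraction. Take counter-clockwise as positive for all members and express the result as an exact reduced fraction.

Stage 1: N_ring = 22 + 2·13 = 48
Stage 1: 22(ω_s−ω_c) = −48(ω_r−ω_c),  ω_s=0, ω_c=1
Stage 1: ω_r = 1 − (22/48)(0−1) = 35/24
  ⇒ ω_r¹/ω_c¹ = 35/24
Stage 2: N_ring = 30 + 2·26 = 82
Stage 2: 30(ω_s−ω_c) = −82(ω_r−ω_c),  ω_s=0, ω_r=1
Stage 2: 30(0−ω_c) = −82(1−ω_c)  ⇒  112ω_c = 82  ⇒  ω_c = 41/56
  ⇒ ω_c²/ω_r² = 41/56
Coupling ω_r² = ω_r¹ ⇒ overall = 35/24 × 41/56 = 205/192

205/192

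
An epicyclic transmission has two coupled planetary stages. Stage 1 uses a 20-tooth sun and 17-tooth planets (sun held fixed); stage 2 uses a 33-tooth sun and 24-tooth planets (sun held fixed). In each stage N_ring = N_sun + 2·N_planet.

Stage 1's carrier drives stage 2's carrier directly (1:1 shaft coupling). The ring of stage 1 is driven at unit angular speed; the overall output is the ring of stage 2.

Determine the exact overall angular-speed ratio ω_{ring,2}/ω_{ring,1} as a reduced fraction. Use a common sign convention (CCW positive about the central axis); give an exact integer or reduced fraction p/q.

Stage 1: N_ring = 20 + 2·17 = 54
Stage 1: 20(ω_s−ω_c) = −54(ω_r−ω_c),  ω_s=0, ω_r=1
Stage 1: 20(0−ω_c) = −54(1−ω_c)  ⇒  74ω_c = 54  ⇒  ω_c = 27/37
  ⇒ ω_c¹/ω_r¹ = 27/37
Stage 2: N_ring = 33 + 2·24 = 81
Stage 2: 33(ω_s−ω_c) = −81(ω_r−ω_c),  ω_s=0, ω_c=1
Stage 2: ω_r = 1 − (33/81)(0−1) = 38/27
  ⇒ ω_r²/ω_c² = 38/27
Coupling ω_c² = ω_c¹ ⇒ overall = 27/37 × 38/27 = 38/37

38/37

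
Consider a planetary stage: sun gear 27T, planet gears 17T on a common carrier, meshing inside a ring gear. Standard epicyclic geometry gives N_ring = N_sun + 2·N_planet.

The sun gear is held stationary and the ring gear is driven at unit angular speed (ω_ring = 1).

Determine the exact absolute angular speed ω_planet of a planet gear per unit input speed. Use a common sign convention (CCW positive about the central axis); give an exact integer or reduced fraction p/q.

N_ring = 27 + 2·17 = 61
27(ω_s−ω_c) = −61(ω_r−ω_c),  ω_s=0, ω_r=1
27(0−ω_c) = −61(1−ω_c)  ⇒  88ω_c = 61  ⇒  ω_c = 61/88
sun–planet: 27·(0−61/88) = −17·(ω_p−ω_c)  ⇒  ω_p−ω_c = −(27/17)·(-61/88) = 1647/1496
ω_p = 61/88 + 1647/1496 = 61/34

61/34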